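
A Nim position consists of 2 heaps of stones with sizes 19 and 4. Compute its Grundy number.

Compute the nim-sum pairwise:
19 ^ 4 = 23

23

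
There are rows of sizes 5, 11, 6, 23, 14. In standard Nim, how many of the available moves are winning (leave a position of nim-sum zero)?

1

Nim-sum: 5 ⊕ 11 ⊕ 6 ⊕ 23 ⊕ 14 = 17.
The overall nim-sum is X = 17. A row of size p has a winning move iff p XOR X < p (reduce it to p XOR X).
  5: 5 XOR 17 = 20 ≥ 5 — no move.
  11: 11 XOR 17 = 26 ≥ 11 — no move.
  6: 6 XOR 17 = 23 ≥ 6 — no move.
  23: 23 XOR 17 = 6 < 23 — winning move (to 6).
  14: 14 XOR 17 = 31 ≥ 14 — no move.
That gives 1 winning move.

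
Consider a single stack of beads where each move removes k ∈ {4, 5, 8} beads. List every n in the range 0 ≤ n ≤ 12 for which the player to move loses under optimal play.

Build the Grundy sequence with g(k) = mex{g(k−s) : s ∈ {4, 5, 8}, s ≤ k}:
k:     0  1  2  3  4  5  6  7  8  9 10 11 12
g(k):  0  0  0  0  1  1  1  1  2  2  2  2  0
The P-positions (g = 0) in 0..12 are 0, 1, 2, 3, 12.

0, 1, 2, 3, 12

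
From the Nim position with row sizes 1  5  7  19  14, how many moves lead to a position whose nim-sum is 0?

1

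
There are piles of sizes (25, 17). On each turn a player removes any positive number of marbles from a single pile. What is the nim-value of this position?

8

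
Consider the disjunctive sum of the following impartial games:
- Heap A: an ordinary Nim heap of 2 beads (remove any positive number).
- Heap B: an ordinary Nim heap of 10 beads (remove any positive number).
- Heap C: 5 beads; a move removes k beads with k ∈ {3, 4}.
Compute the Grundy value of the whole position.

9

Heap A is a plain Nim heap of size 2, so its Grundy value is 2.
Heap B is a plain Nim heap of size 10, so its Grundy value is 10.
Grundy values for heap C (subtraction set {3, 4}):
k:     0  1  2  3  4  5
g(k):  0  0  0  1  1  1
So g(5) = 1.
The value of a disjunctive sum is the nim-sum of the parts.
Combined value = 2 XOR 10 XOR 1 = 9.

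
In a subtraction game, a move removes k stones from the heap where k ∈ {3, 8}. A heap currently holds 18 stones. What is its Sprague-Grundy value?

0

Compute g(0), g(1), … for moves {3, 8}:
k:     0  1  2  3  4  5  6  7  8  9 10 11 12 13 14 15 16 17 18
g(k):  0  0  0  1  1  1  0  0  2  1  1  0  0  0  1  1  1  0  0
So g(18) = 0.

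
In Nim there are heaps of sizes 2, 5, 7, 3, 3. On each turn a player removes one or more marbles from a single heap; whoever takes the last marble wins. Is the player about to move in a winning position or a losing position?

Losing position

Bitwise XOR of the heap sizes:
  010  (2)
  101  (5)
  111  (7)
  011  (3)
  011  (3)
  ---
  000  (0)
The nim-sum is 0, so this is a P-position: the player to move is in a losing position under optimal play.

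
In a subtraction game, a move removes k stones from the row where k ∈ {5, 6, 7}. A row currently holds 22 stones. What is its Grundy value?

2

Build the Grundy sequence with g(k) = mex{g(k−s) : s ∈ {5, 6, 7}, s ≤ k}:
k:     0  1  2  3  4  5  6  7  8  9 10 11 12 13 14 15 16 17 18 19 20 21 22
g(k):  0  0  0  0  0  1  1  1  1  1  2  2  0  0  0  0  0  1  1  1  1  1  2
So g(22) = 2.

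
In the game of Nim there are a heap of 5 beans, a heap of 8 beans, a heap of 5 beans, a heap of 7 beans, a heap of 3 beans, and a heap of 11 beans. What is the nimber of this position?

7

Compute the nim-sum pairwise:
5 ⊕ 8 = 13
13 ⊕ 5 = 8
8 ⊕ 7 = 15
15 ⊕ 3 = 12
12 ⊕ 11 = 7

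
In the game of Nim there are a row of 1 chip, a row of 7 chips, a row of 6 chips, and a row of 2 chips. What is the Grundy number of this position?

2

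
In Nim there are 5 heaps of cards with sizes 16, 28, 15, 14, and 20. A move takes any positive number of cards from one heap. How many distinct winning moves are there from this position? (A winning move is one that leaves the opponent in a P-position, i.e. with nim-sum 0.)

3

Nim-sum: 16 XOR 28 XOR 15 XOR 14 XOR 20 = 25.
The overall nim-sum is X = 25. A heap of size p has a winning move iff p XOR X < p (reduce it to p XOR X).
  16: 16 XOR 25 = 9 < 16 — winning move (to 9).
  28: 28 XOR 25 = 5 < 28 — winning move (to 5).
  15: 15 XOR 25 = 22 ≥ 15 — no move.
  14: 14 XOR 25 = 23 ≥ 14 — no move.
  20: 20 XOR 25 = 13 < 20 — winning move (to 13).
That gives 3 winning moves.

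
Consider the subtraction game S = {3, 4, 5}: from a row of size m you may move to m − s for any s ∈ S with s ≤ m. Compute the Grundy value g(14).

2

Build the Grundy sequence with g(k) = mex{g(k−s) : s ∈ {3, 4, 5}, s ≤ k}:
g(0) = mex{} = 0
g(1) = mex{} = 0
g(2) = mex{} = 0
g(3) = mex{0} = 1
g(4) = mex{0} = 1
g(5) = mex{0} = 1
g(6) = mex{0,1} = 2
g(7) = mex{0,1} = 2
g(8) = mex{1} = 0
g(9) = mex{1,2} = 0
g(10) = mex{1,2} = 0
g(11) = mex{0,2} = 1
g(12) = mex{0,2} = 1
g(13) = mex{0} = 1
g(14) = mex{0,1} = 2
So g(14) = 2.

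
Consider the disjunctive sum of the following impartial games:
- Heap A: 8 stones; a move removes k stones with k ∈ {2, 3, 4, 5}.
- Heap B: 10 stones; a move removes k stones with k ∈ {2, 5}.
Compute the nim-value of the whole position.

1

For heap A, compute g(0), g(1), … with moves {2, 3, 4, 5}:
g(0) = mex{} = 0
g(1) = mex{} = 0
g(2) = mex{0} = 1
g(3) = mex{0} = 1
g(4) = mex{0,1} = 2
g(5) = mex{0,1} = 2
g(6) = mex{0,1,2} = 3
g(7) = mex{1,2} = 0
g(8) = mex{1,2,3} = 0
So g(8) = 0.
Grundy values for heap B (subtraction set {2, 5}):
g(0) = mex{} = 0
g(1) = mex{} = 0
g(2) = mex{0} = 1
g(3) = mex{0} = 1
g(4) = mex{1} = 0
g(5) = mex{0,1} = 2
g(6) = mex{0} = 1
g(7) = mex{1,2} = 0
g(8) = mex{1} = 0
g(9) = mex{0} = 1
g(10) = mex{0,2} = 1
So g(10) = 1.
By the Sprague-Grundy theorem, the Grundy value of a sum of independent games is the XOR of the component values.
Combined value = 0 XOR 1 = 1.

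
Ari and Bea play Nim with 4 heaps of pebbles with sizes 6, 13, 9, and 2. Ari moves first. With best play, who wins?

Bea wins

Write each in binary and XOR column by column:
  0110  (6)
  1101  (13)
  1001  (9)
  0010  (2)
  ----
  0000  (0)
The nim-sum is 0, so this is a P-position: the player to move is in a losing position under optimal play; Ari is about to move from it and so loses — Bea wins.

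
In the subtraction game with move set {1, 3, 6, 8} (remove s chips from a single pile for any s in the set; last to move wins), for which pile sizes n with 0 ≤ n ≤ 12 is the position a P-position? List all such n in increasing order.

0, 2, 4, 9, 11

Compute g(0), g(1), … for moves {1, 3, 6, 8}:
k:     0  1  2  3  4  5  6  7  8  9 10 11 12
g(k):  0  1  0  1  0  1  2  3  2  0  1  0  1
The P-positions (g = 0) in 0..12 are 0, 2, 4, 9, 11.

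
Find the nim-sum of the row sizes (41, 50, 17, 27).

17

Bitwise XOR of the heap sizes:
  101001  (41)
  110010  (50)
  010001  (17)
  011011  (27)
  ------
  010001  (17)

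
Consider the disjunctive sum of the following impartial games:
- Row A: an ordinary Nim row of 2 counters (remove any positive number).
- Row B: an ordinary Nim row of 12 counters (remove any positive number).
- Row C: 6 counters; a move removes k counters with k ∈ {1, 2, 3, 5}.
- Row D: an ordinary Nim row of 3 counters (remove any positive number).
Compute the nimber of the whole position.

15

Row A is a plain Nim row of size 2, so its Grundy value is 2.
Row B is a plain Nim row of size 12, so its Grundy value is 12.
Build the Grundy sequence for row C with g(k) = mex{g(k−s) : s ∈ {1, 2, 3, 5}, s ≤ k}:
g(0) = mex{} = 0
g(1) = mex{0} = 1
g(2) = mex{0,1} = 2
g(3) = mex{0,1,2} = 3
g(4) = mex{1,2,3} = 0
g(5) = mex{0,2,3} = 1
g(6) = mex{0,1,3} = 2
So g(6) = 2.
Row D is a plain Nim row of size 3, so its Grundy value is 3.
By the Sprague-Grundy theorem, the Grundy value of a sum of independent games is the XOR of the component values.
Combined value = 2 XOR 12 XOR 2 XOR 3 = 15.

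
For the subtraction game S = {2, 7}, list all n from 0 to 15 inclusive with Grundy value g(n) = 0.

Compute g(0), g(1), … for moves {2, 7}:
k:     0  1  2  3  4  5  6  7  8  9 10 11 12 13 14 15
g(k):  0  0  1  1  0  0  1  1  2  0  0  1  1  0  0  1
The P-positions (g = 0) in 0..15 are 0, 1, 4, 5, 9, 10, 13, 14.

0, 1, 4, 5, 9, 10, 13, 14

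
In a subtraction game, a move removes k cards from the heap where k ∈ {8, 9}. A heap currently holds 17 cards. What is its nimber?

0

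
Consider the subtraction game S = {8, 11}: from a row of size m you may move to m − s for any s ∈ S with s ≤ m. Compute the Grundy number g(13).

Build the Grundy sequence with g(k) = mex{g(k−s) : s ∈ {8, 11}, s ≤ k}:
k:     0  1  2  3  4  5  6  7  8  9 10 11 12 13
g(k):  0  0  0  0  0  0  0  0  1  1  1  1  1  1
So g(13) = 1.

1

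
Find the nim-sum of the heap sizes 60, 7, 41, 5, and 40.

63

Nim-sum: 60 ⊕ 7 ⊕ 41 ⊕ 5 ⊕ 40 = 63.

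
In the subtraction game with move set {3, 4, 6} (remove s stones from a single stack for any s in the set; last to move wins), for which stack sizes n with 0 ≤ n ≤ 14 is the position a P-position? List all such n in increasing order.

0, 1, 2, 9, 10, 11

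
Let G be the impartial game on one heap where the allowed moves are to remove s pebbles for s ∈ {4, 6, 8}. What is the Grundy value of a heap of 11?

Grundy values for subtraction set {4, 6, 8}:
g(0) = mex{} = 0
g(1) = mex{} = 0
g(2) = mex{} = 0
g(3) = mex{} = 0
g(4) = mex{0} = 1
g(5) = mex{0} = 1
g(6) = mex{0} = 1
g(7) = mex{0} = 1
g(8) = mex{0,1} = 2
g(9) = mex{0,1} = 2
g(10) = mex{0,1} = 2
g(11) = mex{0,1} = 2
So g(11) = 2.

2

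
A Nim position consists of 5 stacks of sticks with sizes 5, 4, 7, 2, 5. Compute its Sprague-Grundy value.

1

In binary:
  101  (5)
  100  (4)
  111  (7)
  010  (2)
  101  (5)
  ---
  001  (1)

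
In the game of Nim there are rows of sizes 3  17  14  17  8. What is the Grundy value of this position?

5

Bitwise XOR of the heap sizes:
  00011  (3)
  10001  (17)
  01110  (14)
  10001  (17)
  01000  (8)
  -----
  00101  (5)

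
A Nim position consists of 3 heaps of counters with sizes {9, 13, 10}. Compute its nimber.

Nim-sum: 9 ^ 13 ^ 10 = 14.

14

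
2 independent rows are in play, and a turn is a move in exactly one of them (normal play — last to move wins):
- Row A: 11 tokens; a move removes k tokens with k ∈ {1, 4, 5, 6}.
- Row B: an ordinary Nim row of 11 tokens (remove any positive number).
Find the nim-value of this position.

11

Grundy values for row A (subtraction set {1, 4, 5, 6}):
g(0) = mex{} = 0
g(1) = mex{0} = 1
g(2) = mex{1} = 0
g(3) = mex{0} = 1
g(4) = mex{0,1} = 2
g(5) = mex{0,1,2} = 3
g(6) = mex{0,1,3} = 2
g(7) = mex{0,1,2} = 3
g(8) = mex{0,1,2,3} = 4
g(9) = mex{1,2,3,4} = 0
g(10) = mex{0,2,3} = 1
g(11) = mex{1,2,3} = 0
So g(11) = 0.
Row B is a plain Nim row of size 11, so its Grundy value is 11.
By the Sprague-Grundy theorem, the Grundy value of a sum of independent games is the XOR of the component values.
Combined value = 0 XOR 11 = 11.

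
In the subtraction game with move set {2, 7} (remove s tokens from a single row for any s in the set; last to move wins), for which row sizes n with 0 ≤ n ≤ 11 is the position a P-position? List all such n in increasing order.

0, 1, 4, 5, 9, 10

Grundy values for subtraction set {2, 7}:
g(0) = mex{} = 0
g(1) = mex{} = 0
g(2) = mex{0} = 1
g(3) = mex{0} = 1
g(4) = mex{1} = 0
g(5) = mex{1} = 0
g(6) = mex{0} = 1
g(7) = mex{0} = 1
g(8) = mex{0,1} = 2
g(9) = mex{1} = 0
g(10) = mex{1,2} = 0
g(11) = mex{0} = 1
The P-positions (g = 0) in 0..11 are 0, 1, 4, 5, 9, 10.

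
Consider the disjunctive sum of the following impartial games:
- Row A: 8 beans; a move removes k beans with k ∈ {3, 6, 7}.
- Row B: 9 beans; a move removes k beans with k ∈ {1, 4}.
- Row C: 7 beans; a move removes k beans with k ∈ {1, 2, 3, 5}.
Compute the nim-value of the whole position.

For row A, compute g(0), g(1), … with moves {3, 6, 7}:
g(0) = mex{} = 0
g(1) = mex{} = 0
g(2) = mex{} = 0
g(3) = mex{0} = 1
g(4) = mex{0} = 1
g(5) = mex{0} = 1
g(6) = mex{0,1} = 2
g(7) = mex{0,1} = 2
g(8) = mex{0,1} = 2
So g(8) = 2.
Grundy values for row B (subtraction set {1, 4}):
k:     0  1  2  3  4  5  6  7  8  9
g(k):  0  1  0  1  2  0  1  0  1  2
So g(9) = 2.
Build the Grundy sequence for row C with g(k) = mex{g(k−s) : s ∈ {1, 2, 3, 5}, s ≤ k}:
k:     0  1  2  3  4  5  6  7
g(k):  0  1  2  3  0  1  2  3
So g(7) = 3.
By the Sprague-Grundy theorem, the Grundy value of a sum of independent games is the XOR of the component values.
Combined value = 2 XOR 2 XOR 3 = 3.

3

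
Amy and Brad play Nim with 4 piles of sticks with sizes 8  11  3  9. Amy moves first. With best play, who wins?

Amy wins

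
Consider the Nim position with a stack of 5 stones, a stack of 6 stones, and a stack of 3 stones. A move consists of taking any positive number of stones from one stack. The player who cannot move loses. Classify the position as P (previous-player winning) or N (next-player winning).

P-position

In binary:
  101  (5)
  110  (6)
  011  (3)
  ---
  000  (0)
The nim-sum is 0, so this is a P-position: the player to move is in a losing position under optimal play.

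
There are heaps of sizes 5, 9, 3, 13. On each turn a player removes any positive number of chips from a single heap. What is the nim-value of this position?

Compute the nim-sum pairwise:
5 ⊕ 9 = 12
12 ⊕ 3 = 15
15 ⊕ 13 = 2

2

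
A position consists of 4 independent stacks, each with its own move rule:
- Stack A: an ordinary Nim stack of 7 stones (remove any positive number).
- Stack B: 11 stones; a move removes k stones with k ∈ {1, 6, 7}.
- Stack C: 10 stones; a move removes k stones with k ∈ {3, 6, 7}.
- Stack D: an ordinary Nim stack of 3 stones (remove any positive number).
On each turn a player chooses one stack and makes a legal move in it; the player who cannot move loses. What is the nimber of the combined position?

7

Stack A is a plain Nim stack of size 7, so its Grundy value is 7.
For stack B, compute g(0), g(1), … with moves {1, 6, 7}:
k:     0  1  2  3  4  5  6  7  8  9 10 11
g(k):  0  1  0  1  0  1  2  3  2  3  2  3
So g(11) = 3.
Build the Grundy sequence for stack C with g(k) = mex{g(k−s) : s ∈ {3, 6, 7}, s ≤ k}:
g(0) = mex{} = 0
g(1) = mex{} = 0
g(2) = mex{} = 0
g(3) = mex{0} = 1
g(4) = mex{0} = 1
g(5) = mex{0} = 1
g(6) = mex{0,1} = 2
g(7) = mex{0,1} = 2
g(8) = mex{0,1} = 2
g(9) = mex{0,1,2} = 3
g(10) = mex{1,2} = 0
So g(10) = 0.
Stack D is a plain Nim stack of size 3, so its Grundy value is 3.
By the Sprague-Grundy theorem, the Grundy value of a sum of independent games is the XOR of the component values.
Combined value = 7 ⊕ 3 ⊕ 0 ⊕ 3 = 7.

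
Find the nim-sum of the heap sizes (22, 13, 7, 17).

13

Bitwise XOR of the heap sizes:
  10110  (22)
  01101  (13)
  00111  (7)
  10001  (17)
  -----
  01101  (13)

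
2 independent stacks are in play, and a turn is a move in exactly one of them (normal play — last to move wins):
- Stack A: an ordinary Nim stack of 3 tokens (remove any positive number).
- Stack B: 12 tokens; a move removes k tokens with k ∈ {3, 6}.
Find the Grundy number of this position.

2

Stack A is a plain Nim stack of size 3, so its Grundy value is 3.
Build the Grundy sequence for stack B with g(k) = mex{g(k−s) : s ∈ {3, 6}, s ≤ k}:
g(0) = mex{} = 0
g(1) = mex{} = 0
g(2) = mex{} = 0
g(3) = mex{0} = 1
g(4) = mex{0} = 1
g(5) = mex{0} = 1
g(6) = mex{0,1} = 2
g(7) = mex{0,1} = 2
g(8) = mex{0,1} = 2
g(9) = mex{1,2} = 0
g(10) = mex{1,2} = 0
g(11) = mex{1,2} = 0
g(12) = mex{0,2} = 1
So g(12) = 1.
By the Sprague-Grundy theorem, the Grundy value of a sum of independent games is the XOR of the component values.
Combined value = 3 XOR 1 = 2.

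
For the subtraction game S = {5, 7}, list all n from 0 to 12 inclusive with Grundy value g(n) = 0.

Compute g(0), g(1), … for moves {5, 7}:
k:     0  1  2  3  4  5  6  7  8  9 10 11 12
g(k):  0  0  0  0  0  1  1  1  1  1  2  2  0
The P-positions (g = 0) in 0..12 are 0, 1, 2, 3, 4, 12.

0, 1, 2, 3, 4, 12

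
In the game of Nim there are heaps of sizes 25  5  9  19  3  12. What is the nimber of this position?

9

Compute the nim-sum pairwise:
25 ^ 5 = 28
28 ^ 9 = 21
21 ^ 19 = 6
6 ^ 3 = 5
5 ^ 12 = 9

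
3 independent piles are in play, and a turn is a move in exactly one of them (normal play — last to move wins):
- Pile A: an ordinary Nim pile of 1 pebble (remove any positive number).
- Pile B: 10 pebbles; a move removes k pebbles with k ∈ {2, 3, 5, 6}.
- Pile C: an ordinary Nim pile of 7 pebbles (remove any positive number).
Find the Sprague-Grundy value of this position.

7

Pile A is a plain Nim pile of size 1, so its Grundy value is 1.
For pile B, compute g(0), g(1), … with moves {2, 3, 5, 6}:
k:     0  1  2  3  4  5  6  7  8  9 10
g(k):  0  0  1  1  2  2  3  3  0  0  1
So g(10) = 1.
Pile C is a plain Nim pile of size 7, so its Grundy value is 7.
By the Sprague-Grundy theorem, the Grundy value of a sum of independent games is the XOR of the component values.
Combined value = 1 ⊕ 1 ⊕ 7 = 7.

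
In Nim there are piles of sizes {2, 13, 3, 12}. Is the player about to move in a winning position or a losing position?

Losing position

Nim-sum: 2 ⊕ 13 ⊕ 3 ⊕ 12 = 0.
The nim-sum is 0, so this is a P-position: the player to move is in a losing position under optimal play.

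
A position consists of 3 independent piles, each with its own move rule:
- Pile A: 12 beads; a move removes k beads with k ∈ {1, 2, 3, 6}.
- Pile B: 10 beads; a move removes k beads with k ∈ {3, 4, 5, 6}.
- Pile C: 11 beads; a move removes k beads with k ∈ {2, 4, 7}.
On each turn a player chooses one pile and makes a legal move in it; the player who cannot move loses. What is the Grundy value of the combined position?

Build the Grundy sequence for pile A with g(k) = mex{g(k−s) : s ∈ {1, 2, 3, 6}, s ≤ k}:
k:     0  1  2  3  4  5  6  7  8  9 10 11 12
g(k):  0  1  2  3  0  1  2  3  0  1  2  3  0
So g(12) = 0.
Grundy values for pile B (subtraction set {3, 4, 5, 6}):
g(0) = mex{} = 0
g(1) = mex{} = 0
g(2) = mex{} = 0
g(3) = mex{0} = 1
g(4) = mex{0} = 1
g(5) = mex{0} = 1
g(6) = mex{0,1} = 2
g(7) = mex{0,1} = 2
g(8) = mex{0,1} = 2
g(9) = mex{1,2} = 0
g(10) = mex{1,2} = 0
So g(10) = 0.
Grundy values for pile C (subtraction set {2, 4, 7}):
k:     0  1  2  3  4  5  6  7  8  9 10 11
g(k):  0  0  1  1  2  2  0  3  1  0  2  1
So g(11) = 1.
The value of a disjunctive sum is the nim-sum of the parts.
Combined value = 0 XOR 0 XOR 1 = 1.

1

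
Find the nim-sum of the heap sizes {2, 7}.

5

Nim-sum: 2 ^ 7 = 5.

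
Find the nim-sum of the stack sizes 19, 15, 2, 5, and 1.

Compute the nim-sum pairwise:
19 ^ 15 = 28
28 ^ 2 = 30
30 ^ 5 = 27
27 ^ 1 = 26

26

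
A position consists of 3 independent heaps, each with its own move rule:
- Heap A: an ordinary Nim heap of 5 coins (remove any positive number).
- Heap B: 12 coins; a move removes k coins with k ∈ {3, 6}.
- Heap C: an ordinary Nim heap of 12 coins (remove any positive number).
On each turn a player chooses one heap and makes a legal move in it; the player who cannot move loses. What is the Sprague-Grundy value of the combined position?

8

Heap A is a plain Nim heap of size 5, so its Grundy value is 5.
Grundy values for heap B (subtraction set {3, 6}):
k:     0  1  2  3  4  5  6  7  8  9 10 11 12
g(k):  0  0  0  1  1  1  2  2  2  0  0  0  1
So g(12) = 1.
Heap C is a plain Nim heap of size 12, so its Grundy value is 12.
The value of a disjunctive sum is the nim-sum of the parts.
Combined value = 5 XOR 1 XOR 12 = 8.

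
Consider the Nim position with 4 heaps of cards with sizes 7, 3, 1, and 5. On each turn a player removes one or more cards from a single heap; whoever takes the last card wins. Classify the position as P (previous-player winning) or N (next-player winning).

P-position

Compute the nim-sum pairwise:
7 XOR 3 = 4
4 XOR 1 = 5
5 XOR 5 = 0
The nim-sum is 0, so this is a P-position: the player to move is in a losing position under optimal play.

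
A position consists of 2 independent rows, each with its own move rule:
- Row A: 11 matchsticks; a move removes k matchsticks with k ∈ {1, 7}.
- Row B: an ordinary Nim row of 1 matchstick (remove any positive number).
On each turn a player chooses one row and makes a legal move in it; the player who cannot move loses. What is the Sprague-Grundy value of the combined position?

0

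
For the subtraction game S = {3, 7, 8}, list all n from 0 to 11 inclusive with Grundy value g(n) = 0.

0, 1, 2, 6, 11

Build the Grundy sequence with g(k) = mex{g(k−s) : s ∈ {3, 7, 8}, s ≤ k}:
g(0) = mex{} = 0
g(1) = mex{} = 0
g(2) = mex{} = 0
g(3) = mex{0} = 1
g(4) = mex{0} = 1
g(5) = mex{0} = 1
g(6) = mex{1} = 0
g(7) = mex{0,1} = 2
g(8) = mex{0,1} = 2
g(9) = mex{0} = 1
g(10) = mex{0,1,2} = 3
g(11) = mex{1,2} = 0
The P-positions (g = 0) in 0..11 are 0, 1, 2, 6, 11.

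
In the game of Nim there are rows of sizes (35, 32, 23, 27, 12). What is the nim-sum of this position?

3

Nim-sum: 35 ⊕ 32 ⊕ 23 ⊕ 27 ⊕ 12 = 3.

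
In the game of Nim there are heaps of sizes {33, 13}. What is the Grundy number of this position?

44

Compute the nim-sum pairwise:
33 ^ 13 = 44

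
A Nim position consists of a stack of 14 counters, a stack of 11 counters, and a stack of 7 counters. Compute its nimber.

2

Nim-sum: 14 XOR 11 XOR 7 = 2.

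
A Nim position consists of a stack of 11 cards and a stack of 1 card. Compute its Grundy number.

Nim-sum: 11 ^ 1 = 10.

10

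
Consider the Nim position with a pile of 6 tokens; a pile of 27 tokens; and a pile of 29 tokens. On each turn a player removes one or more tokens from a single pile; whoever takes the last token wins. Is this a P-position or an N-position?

P-position

Compute the nim-sum pairwise:
6 XOR 27 = 29
29 XOR 29 = 0
The nim-sum is 0, so this is a P-position: the player to move is in a losing position under optimal play.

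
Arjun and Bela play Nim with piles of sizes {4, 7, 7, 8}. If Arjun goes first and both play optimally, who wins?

Arjun wins

Nim-sum: 4 ⊕ 7 ⊕ 7 ⊕ 8 = 12.
The nim-sum is 12 ≠ 0, so this is an N-position: the player to move can win; Arjun has a winning move.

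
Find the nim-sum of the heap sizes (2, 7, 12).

9

Nim-sum: 2 ⊕ 7 ⊕ 12 = 9.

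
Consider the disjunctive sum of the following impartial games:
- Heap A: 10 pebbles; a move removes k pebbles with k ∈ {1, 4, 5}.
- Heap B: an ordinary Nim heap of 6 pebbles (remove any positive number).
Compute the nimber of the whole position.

6

Build the Grundy sequence for heap A with g(k) = mex{g(k−s) : s ∈ {1, 4, 5}, s ≤ k}:
g(0) = mex{} = 0
g(1) = mex{0} = 1
g(2) = mex{1} = 0
g(3) = mex{0} = 1
g(4) = mex{0,1} = 2
g(5) = mex{0,1,2} = 3
g(6) = mex{0,1,3} = 2
g(7) = mex{0,1,2} = 3
g(8) = mex{1,2,3} = 0
g(9) = mex{0,2,3} = 1
g(10) = mex{1,2,3} = 0
So g(10) = 0.
Heap B is a plain Nim heap of size 6, so its Grundy value is 6.
The value of a disjunctive sum is the nim-sum of the parts.
Combined value = 0 XOR 6 = 6.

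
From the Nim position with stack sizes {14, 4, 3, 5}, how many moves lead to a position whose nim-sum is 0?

Write each in binary and XOR column by column:
  1110  (14)
  0100  (4)
  0011  (3)
  0101  (5)
  ----
  1100  (12)
The overall nim-sum is X = 12. A stack of size p has a winning move iff p XOR X < p (reduce it to p XOR X).
  14: 14 XOR 12 = 2 < 14 — winning move (to 2).
  4: 4 XOR 12 = 8 ≥ 4 — no move.
  3: 3 XOR 12 = 15 ≥ 3 — no move.
  5: 5 XOR 12 = 9 ≥ 5 — no move.
That gives 1 winning move.

1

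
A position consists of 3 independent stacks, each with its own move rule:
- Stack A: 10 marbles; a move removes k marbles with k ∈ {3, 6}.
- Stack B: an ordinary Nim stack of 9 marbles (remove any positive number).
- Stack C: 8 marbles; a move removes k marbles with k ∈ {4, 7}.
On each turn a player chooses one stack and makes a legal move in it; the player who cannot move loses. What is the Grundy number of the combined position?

For stack A, compute g(0), g(1), … with moves {3, 6}:
k:     0  1  2  3  4  5  6  7  8  9 10
g(k):  0  0  0  1  1  1  2  2  2  0  0
So g(10) = 0.
Stack B is a plain Nim stack of size 9, so its Grundy value is 9.
Build the Grundy sequence for stack C with g(k) = mex{g(k−s) : s ∈ {4, 7}, s ≤ k}:
g(0) = mex{} = 0
g(1) = mex{} = 0
g(2) = mex{} = 0
g(3) = mex{} = 0
g(4) = mex{0} = 1
g(5) = mex{0} = 1
g(6) = mex{0} = 1
g(7) = mex{0} = 1
g(8) = mex{0,1} = 2
So g(8) = 2.
By the Sprague-Grundy theorem, the Grundy value of a sum of independent games is the XOR of the component values.
Combined value = 0 XOR 9 XOR 2 = 11.

11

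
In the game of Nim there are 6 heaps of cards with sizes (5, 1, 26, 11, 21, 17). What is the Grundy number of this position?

Compute the nim-sum pairwise:
5 ⊕ 1 = 4
4 ⊕ 26 = 30
30 ⊕ 11 = 21
21 ⊕ 21 = 0
0 ⊕ 17 = 17

17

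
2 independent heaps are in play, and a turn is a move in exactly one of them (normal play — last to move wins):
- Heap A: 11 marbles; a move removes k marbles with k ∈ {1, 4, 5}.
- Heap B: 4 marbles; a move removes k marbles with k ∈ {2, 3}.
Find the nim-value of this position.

3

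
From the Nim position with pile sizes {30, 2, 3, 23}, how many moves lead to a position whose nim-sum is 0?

1

Nim-sum: 30 ⊕ 2 ⊕ 3 ⊕ 23 = 8.
The overall nim-sum is X = 8. A pile of size p has a winning move iff p XOR X < p (reduce it to p XOR X).
  30: 30 XOR 8 = 22 < 30 — winning move (to 22).
  2: 2 XOR 8 = 10 ≥ 2 — no move.
  3: 3 XOR 8 = 11 ≥ 3 — no move.
  23: 23 XOR 8 = 31 ≥ 23 — no move.
That gives 1 winning move.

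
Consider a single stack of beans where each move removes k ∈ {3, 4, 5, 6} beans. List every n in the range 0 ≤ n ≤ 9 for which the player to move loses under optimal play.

0, 1, 2, 9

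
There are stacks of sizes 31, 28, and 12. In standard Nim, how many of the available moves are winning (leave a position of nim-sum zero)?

Compute the nim-sum pairwise:
31 ^ 28 = 3
3 ^ 12 = 15
The overall nim-sum is X = 15. A stack of size p has a winning move iff p XOR X < p (reduce it to p XOR X).
  31: 31 XOR 15 = 16 < 31 — winning move (to 16).
  28: 28 XOR 15 = 19 < 28 — winning move (to 19).
  12: 12 XOR 15 = 3 < 12 — winning move (to 3).
That gives 3 winning moves.

3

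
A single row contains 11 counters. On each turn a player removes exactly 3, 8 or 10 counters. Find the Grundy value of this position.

3

Compute g(0), g(1), … for moves {3, 8, 10}:
k:     0  1  2  3  4  5  6  7  8  9 10 11
g(k):  0  0  0  1  1  1  0  0  2  1  1  3
So g(11) = 3.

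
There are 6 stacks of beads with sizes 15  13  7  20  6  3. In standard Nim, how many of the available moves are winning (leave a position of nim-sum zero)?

In binary:
  01111  (15)
  01101  (13)
  00111  (7)
  10100  (20)
  00110  (6)
  00011  (3)
  -----
  10100  (20)
The overall nim-sum is X = 20. A stack of size p has a winning move iff p XOR X < p (reduce it to p XOR X).
  15: 15 XOR 20 = 27 ≥ 15 — no move.
  13: 13 XOR 20 = 25 ≥ 13 — no move.
  7: 7 XOR 20 = 19 ≥ 7 — no move.
  20: 20 XOR 20 = 0 < 20 — winning move (to 0).
  6: 6 XOR 20 = 18 ≥ 6 — no move.
  3: 3 XOR 20 = 23 ≥ 3 — no move.
That gives 1 winning move.

1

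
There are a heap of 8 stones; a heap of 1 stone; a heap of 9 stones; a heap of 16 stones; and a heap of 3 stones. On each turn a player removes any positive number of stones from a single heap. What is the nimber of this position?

19

In binary:
  01000  (8)
  00001  (1)
  01001  (9)
  10000  (16)
  00011  (3)
  -----
  10011  (19)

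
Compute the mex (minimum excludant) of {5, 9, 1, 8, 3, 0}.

The values 0, 1 are all present; 2 is the first non-negative integer missing from the set.

2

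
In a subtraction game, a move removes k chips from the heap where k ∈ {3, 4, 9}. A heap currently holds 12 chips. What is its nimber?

2

Grundy values for subtraction set {3, 4, 9}:
k:     0  1  2  3  4  5  6  7  8  9 10 11 12
g(k):  0  0  0  1  1  1  2  0  0  3  1  1  2
So g(12) = 2.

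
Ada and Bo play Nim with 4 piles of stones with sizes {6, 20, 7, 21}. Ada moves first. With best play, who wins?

Compute the nim-sum pairwise:
6 XOR 20 = 18
18 XOR 7 = 21
21 XOR 21 = 0
The nim-sum is 0, so this is a P-position: the player to move is in a losing position under optimal play; Ada is about to move from it and so loses — Bo wins.

Bo wins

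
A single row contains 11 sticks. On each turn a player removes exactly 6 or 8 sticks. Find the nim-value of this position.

1

Compute g(0), g(1), … for moves {6, 8}:
g(0) = mex{} = 0
g(1) = mex{} = 0
g(2) = mex{} = 0
g(3) = mex{} = 0
g(4) = mex{} = 0
g(5) = mex{} = 0
g(6) = mex{0} = 1
g(7) = mex{0} = 1
g(8) = mex{0} = 1
g(9) = mex{0} = 1
g(10) = mex{0} = 1
g(11) = mex{0} = 1
So g(11) = 1.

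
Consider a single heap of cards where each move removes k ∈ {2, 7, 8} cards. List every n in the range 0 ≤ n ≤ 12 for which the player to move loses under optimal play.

0, 1, 4, 5, 10

Build the Grundy sequence with g(k) = mex{g(k−s) : s ∈ {2, 7, 8}, s ≤ k}:
g(0) = mex{} = 0
g(1) = mex{} = 0
g(2) = mex{0} = 1
g(3) = mex{0} = 1
g(4) = mex{1} = 0
g(5) = mex{1} = 0
g(6) = mex{0} = 1
g(7) = mex{0} = 1
g(8) = mex{0,1} = 2
g(9) = mex{0,1} = 2
g(10) = mex{1,2} = 0
g(11) = mex{0,1,2} = 3
g(12) = mex{0} = 1
The P-positions (g = 0) in 0..12 are 0, 1, 4, 5, 10.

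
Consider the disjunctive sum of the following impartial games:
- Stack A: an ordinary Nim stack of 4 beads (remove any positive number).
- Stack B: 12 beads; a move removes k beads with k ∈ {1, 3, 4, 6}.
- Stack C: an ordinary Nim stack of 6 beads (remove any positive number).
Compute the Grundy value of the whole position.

Stack A is a plain Nim stack of size 4, so its Grundy value is 4.
Build the Grundy sequence for stack B with g(k) = mex{g(k−s) : s ∈ {1, 3, 4, 6}, s ≤ k}:
g(0) = mex{} = 0
g(1) = mex{0} = 1
g(2) = mex{1} = 0
g(3) = mex{0} = 1
g(4) = mex{0,1} = 2
g(5) = mex{0,1,2} = 3
g(6) = mex{0,1,3} = 2
g(7) = mex{1,2} = 0
g(8) = mex{0,2,3} = 1
g(9) = mex{1,2,3} = 0
g(10) = mex{0,2} = 1
g(11) = mex{0,1,3} = 2
g(12) = mex{0,1,2} = 3
So g(12) = 3.
Stack C is a plain Nim stack of size 6, so its Grundy value is 6.
By the Sprague-Grundy theorem, the Grundy value of a sum of independent games is the XOR of the component values.
Combined value = 4 ⊕ 3 ⊕ 6 = 1.

1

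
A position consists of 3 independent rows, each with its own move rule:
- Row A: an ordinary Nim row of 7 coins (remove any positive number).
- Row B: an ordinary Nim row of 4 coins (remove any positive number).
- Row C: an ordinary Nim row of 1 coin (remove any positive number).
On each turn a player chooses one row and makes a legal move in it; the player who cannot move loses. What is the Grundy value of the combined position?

Row A is a plain Nim row of size 7, so its Grundy value is 7.
Row B is a plain Nim row of size 4, so its Grundy value is 4.
Row C is a plain Nim row of size 1, so its Grundy value is 1.
By the Sprague-Grundy theorem, the Grundy value of a sum of independent games is the XOR of the component values.
Combined value = 7 XOR 4 XOR 1 = 2.

2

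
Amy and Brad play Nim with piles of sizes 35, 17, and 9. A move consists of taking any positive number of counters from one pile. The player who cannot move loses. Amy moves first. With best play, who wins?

Amy wins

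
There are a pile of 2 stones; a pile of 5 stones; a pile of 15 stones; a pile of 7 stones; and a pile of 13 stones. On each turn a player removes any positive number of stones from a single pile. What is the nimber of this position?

2

In binary:
  0010  (2)
  0101  (5)
  1111  (15)
  0111  (7)
  1101  (13)
  ----
  0010  (2)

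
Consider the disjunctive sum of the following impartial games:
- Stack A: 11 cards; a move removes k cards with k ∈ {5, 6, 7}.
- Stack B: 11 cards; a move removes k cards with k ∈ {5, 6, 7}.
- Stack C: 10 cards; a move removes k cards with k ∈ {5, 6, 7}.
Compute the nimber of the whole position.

2

For stack A, compute g(0), g(1), … with moves {5, 6, 7}:
k:     0  1  2  3  4  5  6  7  8  9 10 11
g(k):  0  0  0  0  0  1  1  1  1  1  2  2
So g(11) = 2.
For stack B, compute g(0), g(1), … with moves {5, 6, 7}:
k:     0  1  2  3  4  5  6  7  8  9 10 11
g(k):  0  0  0  0  0  1  1  1  1  1  2  2
So g(11) = 2.
Build the Grundy sequence for stack C with g(k) = mex{g(k−s) : s ∈ {5, 6, 7}, s ≤ k}:
g(0) = mex{} = 0
g(1) = mex{} = 0
g(2) = mex{} = 0
g(3) = mex{} = 0
g(4) = mex{} = 0
g(5) = mex{0} = 1
g(6) = mex{0} = 1
g(7) = mex{0} = 1
g(8) = mex{0} = 1
g(9) = mex{0} = 1
g(10) = mex{0,1} = 2
So g(10) = 2.
The value of a disjunctive sum is the nim-sum of the parts.
Combined value = 2 ⊕ 2 ⊕ 2 = 2.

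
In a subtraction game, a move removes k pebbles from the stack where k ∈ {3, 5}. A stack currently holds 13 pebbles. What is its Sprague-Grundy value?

1

Compute g(0), g(1), … for moves {3, 5}:
k:     0  1  2  3  4  5  6  7  8  9 10 11 12 13
g(k):  0  0  0  1  1  1  2  2  0  0  0  1  1  1
So g(13) = 1.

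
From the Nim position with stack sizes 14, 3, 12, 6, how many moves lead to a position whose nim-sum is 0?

3

Nim-sum: 14 ⊕ 3 ⊕ 12 ⊕ 6 = 7.
The overall nim-sum is X = 7. A stack of size p has a winning move iff p XOR X < p (reduce it to p XOR X).
  14: 14 XOR 7 = 9 < 14 — winning move (to 9).
  3: 3 XOR 7 = 4 ≥ 3 — no move.
  12: 12 XOR 7 = 11 < 12 — winning move (to 11).
  6: 6 XOR 7 = 1 < 6 — winning move (to 1).
That gives 3 winning moves.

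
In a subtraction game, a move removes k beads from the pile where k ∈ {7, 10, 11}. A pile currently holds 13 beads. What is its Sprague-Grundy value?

1

Compute g(0), g(1), … for moves {7, 10, 11}:
k:     0  1  2  3  4  5  6  7  8  9 10 11 12 13
g(k):  0  0  0  0  0  0  0  1  1  1  1  1  1  1
So g(13) = 1.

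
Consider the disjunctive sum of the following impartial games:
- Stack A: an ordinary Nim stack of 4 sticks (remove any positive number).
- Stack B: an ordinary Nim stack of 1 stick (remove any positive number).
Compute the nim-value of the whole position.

5

Stack A is a plain Nim stack of size 4, so its Grundy value is 4.
Stack B is a plain Nim stack of size 1, so its Grundy value is 1.
The value of a disjunctive sum is the nim-sum of the parts.
Combined value = 4 ⊕ 1 = 5.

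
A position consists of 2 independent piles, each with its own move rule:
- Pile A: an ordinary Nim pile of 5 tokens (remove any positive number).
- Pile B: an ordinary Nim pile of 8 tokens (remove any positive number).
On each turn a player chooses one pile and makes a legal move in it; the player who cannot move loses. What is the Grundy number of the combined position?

13

Pile A is a plain Nim pile of size 5, so its Grundy value is 5.
Pile B is a plain Nim pile of size 8, so its Grundy value is 8.
By the Sprague-Grundy theorem, the Grundy value of a sum of independent games is the XOR of the component values.
Combined value = 5 XOR 8 = 13.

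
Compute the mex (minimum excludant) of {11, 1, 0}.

2

The values 0, 1 are all present; 2 is the first non-negative integer missing from the set.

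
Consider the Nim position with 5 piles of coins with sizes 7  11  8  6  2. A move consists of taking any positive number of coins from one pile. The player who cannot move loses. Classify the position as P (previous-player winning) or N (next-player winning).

P-position

Bitwise XOR of the heap sizes:
  0111  (7)
  1011  (11)
  1000  (8)
  0110  (6)
  0010  (2)
  ----
  0000  (0)
The nim-sum is 0, so this is a P-position: the player to move is in a losing position under optimal play.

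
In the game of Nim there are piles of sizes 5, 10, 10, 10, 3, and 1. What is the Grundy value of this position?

13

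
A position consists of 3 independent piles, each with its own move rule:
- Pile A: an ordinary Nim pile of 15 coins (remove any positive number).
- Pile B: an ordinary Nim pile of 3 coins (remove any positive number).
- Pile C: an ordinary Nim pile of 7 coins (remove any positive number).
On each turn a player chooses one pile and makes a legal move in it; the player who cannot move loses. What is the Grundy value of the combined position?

11

Pile A is a plain Nim pile of size 15, so its Grundy value is 15.
Pile B is a plain Nim pile of size 3, so its Grundy value is 3.
Pile C is a plain Nim pile of size 7, so its Grundy value is 7.
The value of a disjunctive sum is the nim-sum of the parts.
Combined value = 15 XOR 3 XOR 7 = 11.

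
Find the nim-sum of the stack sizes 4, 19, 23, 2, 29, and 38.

57

In binary:
  000100  (4)
  010011  (19)
  010111  (23)
  000010  (2)
  011101  (29)
  100110  (38)
  ------
  111001  (57)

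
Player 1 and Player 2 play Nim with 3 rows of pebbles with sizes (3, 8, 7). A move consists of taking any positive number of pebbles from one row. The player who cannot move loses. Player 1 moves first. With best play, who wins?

Player 1 wins

Nim-sum: 3 ⊕ 8 ⊕ 7 = 12.
The nim-sum is 12 ≠ 0, so this is an N-position: the player to move can win; Player 1 has a winning move.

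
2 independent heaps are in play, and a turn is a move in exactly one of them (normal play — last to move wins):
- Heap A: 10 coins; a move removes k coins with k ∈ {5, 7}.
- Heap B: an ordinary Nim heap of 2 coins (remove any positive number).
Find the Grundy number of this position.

0

Grundy values for heap A (subtraction set {5, 7}):
g(0) = mex{} = 0
g(1) = mex{} = 0
g(2) = mex{} = 0
g(3) = mex{} = 0
g(4) = mex{} = 0
g(5) = mex{0} = 1
g(6) = mex{0} = 1
g(7) = mex{0} = 1
g(8) = mex{0} = 1
g(9) = mex{0} = 1
g(10) = mex{0,1} = 2
So g(10) = 2.
Heap B is a plain Nim heap of size 2, so its Grundy value is 2.
The value of a disjunctive sum is the nim-sum of the parts.
Combined value = 2 XOR 2 = 0.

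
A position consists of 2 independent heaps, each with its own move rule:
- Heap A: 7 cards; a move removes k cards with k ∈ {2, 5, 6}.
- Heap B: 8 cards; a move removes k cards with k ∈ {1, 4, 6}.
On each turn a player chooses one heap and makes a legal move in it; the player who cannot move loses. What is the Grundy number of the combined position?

Build the Grundy sequence for heap A with g(k) = mex{g(k−s) : s ∈ {2, 5, 6}, s ≤ k}:
g(0) = mex{} = 0
g(1) = mex{} = 0
g(2) = mex{0} = 1
g(3) = mex{0} = 1
g(4) = mex{1} = 0
g(5) = mex{0,1} = 2
g(6) = mex{0} = 1
g(7) = mex{0,1,2} = 3
So g(7) = 3.
Build the Grundy sequence for heap B with g(k) = mex{g(k−s) : s ∈ {1, 4, 6}, s ≤ k}:
k:     0  1  2  3  4  5  6  7  8
g(k):  0  1  0  1  2  0  1  0  1
So g(8) = 1.
The value of a disjunctive sum is the nim-sum of the parts.
Combined value = 3 XOR 1 = 2.

2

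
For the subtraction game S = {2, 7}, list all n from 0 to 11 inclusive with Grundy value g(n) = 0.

0, 1, 4, 5, 9, 10

Build the Grundy sequence with g(k) = mex{g(k−s) : s ∈ {2, 7}, s ≤ k}:
k:     0  1  2  3  4  5  6  7  8  9 10 11
g(k):  0  0  1  1  0  0  1  1  2  0  0  1
The P-positions (g = 0) in 0..11 are 0, 1, 4, 5, 9, 10.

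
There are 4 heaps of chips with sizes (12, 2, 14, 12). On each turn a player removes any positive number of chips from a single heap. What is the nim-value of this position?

Nim-sum: 12 ^ 2 ^ 14 ^ 12 = 12.

12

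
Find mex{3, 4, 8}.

0 is not in the set, so the mex is 0.

0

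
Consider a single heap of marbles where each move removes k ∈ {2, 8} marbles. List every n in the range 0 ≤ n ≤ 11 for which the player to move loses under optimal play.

0, 1, 4, 5, 10, 11

Compute g(0), g(1), … for moves {2, 8}:
g(0) = mex{} = 0
g(1) = mex{} = 0
g(2) = mex{0} = 1
g(3) = mex{0} = 1
g(4) = mex{1} = 0
g(5) = mex{1} = 0
g(6) = mex{0} = 1
g(7) = mex{0} = 1
g(8) = mex{0,1} = 2
g(9) = mex{0,1} = 2
g(10) = mex{1,2} = 0
g(11) = mex{1,2} = 0
The P-positions (g = 0) in 0..11 are 0, 1, 4, 5, 10, 11.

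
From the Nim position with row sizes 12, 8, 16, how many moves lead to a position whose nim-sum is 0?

Nim-sum: 12 XOR 8 XOR 16 = 20.
The overall nim-sum is X = 20. A row of size p has a winning move iff p XOR X < p (reduce it to p XOR X).
  12: 12 XOR 20 = 24 ≥ 12 — no move.
  8: 8 XOR 20 = 28 ≥ 8 — no move.
  16: 16 XOR 20 = 4 < 16 — winning move (to 4).
That gives 1 winning move.

1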